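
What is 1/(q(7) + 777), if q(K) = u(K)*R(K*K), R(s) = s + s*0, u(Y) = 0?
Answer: 1/777 ≈ 0.0012870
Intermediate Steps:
R(s) = s (R(s) = s + 0 = s)
q(K) = 0 (q(K) = 0*(K*K) = 0*K**2 = 0)
1/(q(7) + 777) = 1/(0 + 777) = 1/777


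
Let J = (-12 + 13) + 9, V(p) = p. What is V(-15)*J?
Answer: -150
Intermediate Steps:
J = 10 (J = 1 + 9 = 10)
V(-15)*J = -15*10 = -150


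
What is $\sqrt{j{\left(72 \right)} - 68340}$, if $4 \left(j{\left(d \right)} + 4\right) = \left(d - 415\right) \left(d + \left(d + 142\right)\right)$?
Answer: $\frac{i \sqrt{371474}}{2} \approx 304.74 i$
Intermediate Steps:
$j{\left(d \right)} = -4 + \frac{\left(-415 + d\right) \left(142 + 2 d\right)}{4}$ ($j{\left(d \right)} = -4 + \frac{\left(d - 415\right) \left(d + \left(d + 142\right)\right)}{4} = -4 + \frac{\left(-415 + d\right) \left(d + \left(142 + d\right)\right)}{4} = -4 + \frac{\left(-415 + d\right) \left(142 + 2 d\right)}{4}$)
$\sqrt{j{\left(72 \right)} - 68340} = \sqrt{\left(- \frac{29473}{2} + \frac{72^{2}}{2} - 12384\right) - 68340} = \sqrt{\left(- \frac{29473}{2} + \frac{1}{2} \cdot 5184 - 12384\right) - 68340} = \sqrt{\left(- \frac{29473}{2} + 2592 - 12384\right) - 68340} = \sqrt{- \frac{49057}{2} - 68340} = \sqrt{- \frac{185737}{2}} = \frac{i \sqrt{371474}}{2}$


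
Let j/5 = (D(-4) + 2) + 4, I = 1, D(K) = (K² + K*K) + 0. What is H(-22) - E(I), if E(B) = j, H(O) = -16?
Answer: -206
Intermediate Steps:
D(K) = 2*K² (D(K) = (K² + K²) + 0 = 2*K² + 0 = 2*K²)
j = 190 (j = 5*((2*(-4)² + 2) + 4) = 5*((2*16 + 2) + 4) = 5*((32 + 2) + 4) = 5*(34 + 4) = 5*38 = 190)
E(B) = 190
H(-22) - E(I) = -16 - 1*190 = -16 - 190 = -206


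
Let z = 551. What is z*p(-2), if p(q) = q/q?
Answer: 551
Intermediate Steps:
p(q) = 1
z*p(-2) = 551*1 = 551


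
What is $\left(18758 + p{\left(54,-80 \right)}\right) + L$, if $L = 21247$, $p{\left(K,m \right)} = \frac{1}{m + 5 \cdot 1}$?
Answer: $\frac{3000374}{75} \approx 40005.0$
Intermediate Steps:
$p{\left(K,m \right)} = \frac{1}{5 + m}$ ($p{\left(K,m \right)} = \frac{1}{m + 5} = \frac{1}{5 + m}$)
$\left(18758 + p{\left(54,-80 \right)}\right) + L = \left(18758 + \frac{1}{5 - 80}\right) + 21247 = \left(18758 + \frac{1}{-75}\right) + 21247 = \left(18758 - \frac{1}{75}\right) + 21247 = \frac{1406849}{75} + 21247 = \frac{3000374}{75}$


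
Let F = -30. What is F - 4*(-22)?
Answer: 58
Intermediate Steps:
F - 4*(-22) = -30 - 4*(-22) = -30 + 88 = 58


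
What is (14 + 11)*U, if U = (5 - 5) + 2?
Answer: 50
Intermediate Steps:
U = 2 (U = 0 + 2 = 2)
(14 + 11)*U = (14 + 11)*2 = 25*2 = 50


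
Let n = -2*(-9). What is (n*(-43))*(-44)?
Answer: 34056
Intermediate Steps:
n = 18
(n*(-43))*(-44) = (18*(-43))*(-44) = -774*(-44) = 34056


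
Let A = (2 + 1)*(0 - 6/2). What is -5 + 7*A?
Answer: -68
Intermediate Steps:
A = -9 (A = 3*(0 - 6*½) = 3*(0 - 3) = 3*(-3) = -9)
-5 + 7*A = -5 + 7*(-9) = -5 - 63 = -68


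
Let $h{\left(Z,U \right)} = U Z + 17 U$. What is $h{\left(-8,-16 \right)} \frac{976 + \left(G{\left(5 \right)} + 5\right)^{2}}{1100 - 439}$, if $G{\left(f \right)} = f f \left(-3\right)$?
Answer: $- \frac{846144}{661} \approx -1280.1$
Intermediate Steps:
$h{\left(Z,U \right)} = 17 U + U Z$
$G{\left(f \right)} = - 3 f^{2}$ ($G{\left(f \right)} = f^{2} \left(-3\right) = - 3 f^{2}$)
$h{\left(-8,-16 \right)} \frac{976 + \left(G{\left(5 \right)} + 5\right)^{2}}{1100 - 439} = - 16 \left(17 - 8\right) \frac{976 + \left(- 3 \cdot 5^{2} + 5\right)^{2}}{1100 - 439} = \left(-16\right) 9 \frac{976 + \left(\left(-3\right) 25 + 5\right)^{2}}{661} = - 144 \left(976 + \left(-75 + 5\right)^{2}\right) \frac{1}{661} = - 144 \left(976 + \left(-70\right)^{2}\right) \frac{1}{661} = - 144 \left(976 + 4900\right) \frac{1}{661} = - 144 \cdot 5876 \cdot \frac{1}{661} = \left(-144\right) \frac{5876}{661} = - \frac{846144}{661}$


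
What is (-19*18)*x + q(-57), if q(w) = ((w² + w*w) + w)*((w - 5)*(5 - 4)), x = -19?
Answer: -392844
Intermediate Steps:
q(w) = (-5 + w)*(w + 2*w²) (q(w) = ((w² + w²) + w)*((-5 + w)*1) = (2*w² + w)*(-5 + w) = (w + 2*w²)*(-5 + w) = (-5 + w)*(w + 2*w²))
(-19*18)*x + q(-57) = -19*18*(-19) - 57*(-5 - 9*(-57) + 2*(-57)²) = -342*(-19) - 57*(-5 + 513 + 2*3249) = 6498 - 57*(-5 + 513 + 6498) = 6498 - 57*7006 = 6498 - 399342 = -392844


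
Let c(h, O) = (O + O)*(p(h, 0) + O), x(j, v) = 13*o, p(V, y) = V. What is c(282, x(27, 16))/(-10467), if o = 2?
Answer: -16016/10467 ≈ -1.5301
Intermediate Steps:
x(j, v) = 26 (x(j, v) = 13*2 = 26)
c(h, O) = 2*O*(O + h) (c(h, O) = (O + O)*(h + O) = (2*O)*(O + h) = 2*O*(O + h))
c(282, x(27, 16))/(-10467) = (2*26*(26 + 282))/(-10467) = (2*26*308)*(-1/10467) = 16016*(-1/10467) = -16016/10467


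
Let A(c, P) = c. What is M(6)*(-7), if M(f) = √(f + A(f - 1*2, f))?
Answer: -7*√10 ≈ -22.136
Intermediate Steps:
M(f) = √(-2 + 2*f) (M(f) = √(f + (f - 1*2)) = √(f + (f - 2)) = √(f + (-2 + f)) = √(-2 + 2*f))
M(6)*(-7) = √(-2 + 2*6)*(-7) = √(-2 + 12)*(-7) = √10*(-7) = -7*√10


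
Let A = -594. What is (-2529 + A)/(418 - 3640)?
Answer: 347/358 ≈ 0.96927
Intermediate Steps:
(-2529 + A)/(418 - 3640) = (-2529 - 594)/(418 - 3640) = -3123/(-3222) = -3123*(-1/3222) = 347/358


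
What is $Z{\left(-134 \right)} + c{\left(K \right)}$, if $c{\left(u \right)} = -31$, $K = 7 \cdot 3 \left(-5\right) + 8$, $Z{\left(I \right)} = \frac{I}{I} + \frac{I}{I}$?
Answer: $-29$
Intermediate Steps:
$Z{\left(I \right)} = 2$ ($Z{\left(I \right)} = 1 + 1 = 2$)
$K = -97$ ($K = 7 \left(-15\right) + 8 = -105 + 8 = -97$)
$Z{\left(-134 \right)} + c{\left(K \right)} = 2 - 31 = -29$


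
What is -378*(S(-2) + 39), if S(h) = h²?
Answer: -16254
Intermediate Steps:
-378*(S(-2) + 39) = -378*((-2)² + 39) = -378*(4 + 39) = -378*43 = -16254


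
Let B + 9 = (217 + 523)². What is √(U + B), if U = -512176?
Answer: 3*√3935 ≈ 188.19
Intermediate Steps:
B = 547591 (B = -9 + (217 + 523)² = -9 + 740² = -9 + 547600 = 547591)
√(U + B) = √(-512176 + 547591) = √35415 = 3*√3935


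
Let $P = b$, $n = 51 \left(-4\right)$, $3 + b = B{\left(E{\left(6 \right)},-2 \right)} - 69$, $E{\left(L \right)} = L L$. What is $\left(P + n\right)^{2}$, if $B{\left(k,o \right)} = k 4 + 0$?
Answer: $17424$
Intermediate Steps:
$E{\left(L \right)} = L^{2}$
$B{\left(k,o \right)} = 4 k$ ($B{\left(k,o \right)} = 4 k + 0 = 4 k$)
$b = 72$ ($b = -3 - \left(69 - 4 \cdot 6^{2}\right) = -3 + \left(4 \cdot 36 - 69\right) = -3 + \left(144 - 69\right) = -3 + 75 = 72$)
$n = -204$
$P = 72$
$\left(P + n\right)^{2} = \left(72 - 204\right)^{2} = \left(-132\right)^{2} = 17424$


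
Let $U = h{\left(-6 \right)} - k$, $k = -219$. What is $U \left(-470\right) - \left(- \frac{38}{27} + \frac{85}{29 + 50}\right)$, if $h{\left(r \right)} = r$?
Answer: $- \frac{213533923}{2133} \approx -1.0011 \cdot 10^{5}$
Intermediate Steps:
$U = 213$ ($U = -6 - -219 = -6 + 219 = 213$)
$U \left(-470\right) - \left(- \frac{38}{27} + \frac{85}{29 + 50}\right) = 213 \left(-470\right) - \left(- \frac{38}{27} + \frac{85}{29 + 50}\right) = -100110 - \left(- \frac{38}{27} + \frac{85}{79}\right) = -100110 + \left(\left(-85\right) \frac{1}{79} + \frac{38}{27}\right) = -100110 + \left(- \frac{85}{79} + \frac{38}{27}\right) = -100110 + \frac{707}{2133} = - \frac{213533923}{2133}$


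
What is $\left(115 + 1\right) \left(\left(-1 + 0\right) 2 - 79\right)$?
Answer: $-9396$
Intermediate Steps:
$\left(115 + 1\right) \left(\left(-1 + 0\right) 2 - 79\right) = 116 \left(\left(-1\right) 2 - 79\right) = 116 \left(-2 - 79\right) = 116 \left(-81\right) = -9396$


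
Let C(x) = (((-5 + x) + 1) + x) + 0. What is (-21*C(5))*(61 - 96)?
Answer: 4410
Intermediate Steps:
C(x) = -4 + 2*x (C(x) = ((-4 + x) + x) + 0 = (-4 + 2*x) + 0 = -4 + 2*x)
(-21*C(5))*(61 - 96) = (-21*(-4 + 2*5))*(61 - 96) = -21*(-4 + 10)*(-35) = -21*6*(-35) = -126*(-35) = 4410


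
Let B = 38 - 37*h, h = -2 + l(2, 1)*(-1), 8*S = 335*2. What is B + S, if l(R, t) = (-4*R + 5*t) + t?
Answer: 487/4 ≈ 121.75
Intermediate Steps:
l(R, t) = -4*R + 6*t
S = 335/4 (S = (335*2)/8 = (⅛)*670 = 335/4 ≈ 83.750)
h = 0 (h = -2 + (-4*2 + 6*1)*(-1) = -2 + (-8 + 6)*(-1) = -2 - 2*(-1) = -2 + 2 = 0)
B = 38 (B = 38 - 37*0 = 38 + 0 = 38)
B + S = 38 + 335/4 = 487/4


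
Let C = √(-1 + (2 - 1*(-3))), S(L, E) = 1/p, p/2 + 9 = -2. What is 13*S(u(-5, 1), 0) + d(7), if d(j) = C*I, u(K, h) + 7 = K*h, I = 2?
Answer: 75/22 ≈ 3.4091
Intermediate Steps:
p = -22 (p = -18 + 2*(-2) = -18 - 4 = -22)
u(K, h) = -7 + K*h
S(L, E) = -1/22 (S(L, E) = 1/(-22) = -1/22)
C = 2 (C = √(-1 + (2 + 3)) = √(-1 + 5) = √4 = 2)
d(j) = 4 (d(j) = 2*2 = 4)
13*S(u(-5, 1), 0) + d(7) = 13*(-1/22) + 4 = -13/22 + 4 = 75/22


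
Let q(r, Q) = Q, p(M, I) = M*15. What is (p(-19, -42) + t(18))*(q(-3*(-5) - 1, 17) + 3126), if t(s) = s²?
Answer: 122577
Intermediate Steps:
p(M, I) = 15*M
(p(-19, -42) + t(18))*(q(-3*(-5) - 1, 17) + 3126) = (15*(-19) + 18²)*(17 + 3126) = (-285 + 324)*3143 = 39*3143 = 122577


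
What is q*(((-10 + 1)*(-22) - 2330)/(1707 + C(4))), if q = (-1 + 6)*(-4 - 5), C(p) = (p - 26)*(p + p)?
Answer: 95940/1531 ≈ 62.665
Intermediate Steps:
C(p) = 2*p*(-26 + p) (C(p) = (-26 + p)*(2*p) = 2*p*(-26 + p))
q = -45 (q = 5*(-9) = -45)
q*(((-10 + 1)*(-22) - 2330)/(1707 + C(4))) = -45*((-10 + 1)*(-22) - 2330)/(1707 + 2*4*(-26 + 4)) = -45*(-9*(-22) - 2330)/(1707 + 2*4*(-22)) = -45*(198 - 2330)/(1707 - 176) = -(-95940)/1531 = -45*(-2132/1531) = 95940/1531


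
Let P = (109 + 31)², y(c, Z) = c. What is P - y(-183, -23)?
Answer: 19783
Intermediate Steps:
P = 19600 (P = 140² = 19600)
P - y(-183, -23) = 19600 - 1*(-183) = 19600 + 183 = 19783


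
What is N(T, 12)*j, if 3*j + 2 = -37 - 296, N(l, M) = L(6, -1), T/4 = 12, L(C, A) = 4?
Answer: -1340/3 ≈ -446.67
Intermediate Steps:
T = 48 (T = 4*12 = 48)
N(l, M) = 4
j = -335/3 (j = -2/3 + (-37 - 296)/3 = -2/3 + (1/3)*(-333) = -2/3 - 111 = -335/3 ≈ -111.67)
N(T, 12)*j = 4*(-335/3) = -1340/3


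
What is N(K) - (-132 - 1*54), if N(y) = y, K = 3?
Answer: 189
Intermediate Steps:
N(K) - (-132 - 1*54) = 3 - (-132 - 1*54) = 3 - (-132 - 54) = 3 - 1*(-186) = 3 + 186 = 189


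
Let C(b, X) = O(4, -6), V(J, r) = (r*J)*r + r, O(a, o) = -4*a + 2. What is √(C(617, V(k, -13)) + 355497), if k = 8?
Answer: √355483 ≈ 596.22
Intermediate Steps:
O(a, o) = 2 - 4*a
V(J, r) = r + J*r² (V(J, r) = (J*r)*r + r = J*r² + r = r + J*r²)
C(b, X) = -14 (C(b, X) = 2 - 4*4 = 2 - 16 = -14)
√(C(617, V(k, -13)) + 355497) = √(-14 + 355497) = √355483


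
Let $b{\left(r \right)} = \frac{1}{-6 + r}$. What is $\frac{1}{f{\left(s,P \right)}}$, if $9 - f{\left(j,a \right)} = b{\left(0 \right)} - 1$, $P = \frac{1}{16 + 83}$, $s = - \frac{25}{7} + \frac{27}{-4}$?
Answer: $\frac{6}{61} \approx 0.098361$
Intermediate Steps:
$s = - \frac{289}{28}$ ($s = \left(-25\right) \frac{1}{7} + 27 \left(- \frac{1}{4}\right) = - \frac{25}{7} - \frac{27}{4} = - \frac{289}{28} \approx -10.321$)
$P = \frac{1}{99} \approx 0.010101$
$f{\left(j,a \right)} = \frac{61}{6}$ ($f{\left(j,a \right)} = 9 - \left(\frac{1}{-6 + 0} - 1\right) = 9 - \left(\frac{1}{-6} - 1\right) = 9 - \left(- \frac{1}{6} - 1\right) = 9 - - \frac{7}{6} = 9 + \frac{7}{6} = \frac{61}{6}$)
$\frac{1}{f{\left(s,P \right)}} = \frac{1}{\frac{61}{6}} = \frac{6}{61}$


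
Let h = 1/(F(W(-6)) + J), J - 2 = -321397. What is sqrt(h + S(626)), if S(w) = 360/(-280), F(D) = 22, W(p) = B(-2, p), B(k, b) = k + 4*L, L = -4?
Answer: 2*I*sqrt(1626673467601)/2249611 ≈ 1.1339*I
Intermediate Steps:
J = -321395 (J = 2 - 321397 = -321395)
B(k, b) = -16 + k (B(k, b) = k + 4*(-4) = k - 16 = -16 + k)
W(p) = -18 (W(p) = -16 - 2 = -18)
S(w) = -9/7 (S(w) = 360*(-1/280) = -9/7)
h = -1/321373 (h = 1/(22 - 321395) = 1/(-321373) = -1/321373 ≈ -3.1117e-6)
sqrt(h + S(626)) = sqrt(-1/321373 - 9/7) = sqrt(-2892364/2249611) = 2*I*sqrt(1626673467601)/2249611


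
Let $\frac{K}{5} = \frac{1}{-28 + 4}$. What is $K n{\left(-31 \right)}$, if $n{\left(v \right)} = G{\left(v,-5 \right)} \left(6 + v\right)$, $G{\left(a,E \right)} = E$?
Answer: $- \frac{625}{24} \approx -26.042$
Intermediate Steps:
$n{\left(v \right)} = -30 - 5 v$ ($n{\left(v \right)} = - 5 \left(6 + v\right) = -30 - 5 v$)
$K = - \frac{5}{24}$ ($K = \frac{5}{-28 + 4} = \frac{5}{-24} = 5 \left(- \frac{1}{24}\right) = - \frac{5}{24} \approx -0.20833$)
$K n{\left(-31 \right)} = - \frac{5 \left(-30 - -155\right)}{24} = - \frac{5 \left(-30 + 155\right)}{24} = \left(- \frac{5}{24}\right) 125 = - \frac{625}{24}$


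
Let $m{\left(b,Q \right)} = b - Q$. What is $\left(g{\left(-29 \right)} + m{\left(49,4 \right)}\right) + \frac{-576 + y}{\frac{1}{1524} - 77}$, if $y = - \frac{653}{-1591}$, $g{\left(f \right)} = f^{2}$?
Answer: $\frac{166811005034}{186699077} \approx 893.48$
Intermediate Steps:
$y = \frac{653}{1591}$ ($y = \left(-653\right) \left(- \frac{1}{1591}\right) = \frac{653}{1591} \approx 0.41043$)
$\left(g{\left(-29 \right)} + m{\left(49,4 \right)}\right) + \frac{-576 + y}{\frac{1}{1524} - 77} = \left(\left(-29\right)^{2} + \left(49 - 4\right)\right) + \frac{-576 + \frac{653}{1591}}{\frac{1}{1524} - 77} = \left(841 + \left(49 - 4\right)\right) - \frac{915763}{1591 \left(\frac{1}{1524} - 77\right)} = \left(841 + 45\right) - \frac{915763}{1591 \left(- \frac{117347}{1524}\right)} = 886 - - \frac{1395622812}{186699077} = 886 + \frac{1395622812}{186699077} = \frac{166811005034}{186699077}$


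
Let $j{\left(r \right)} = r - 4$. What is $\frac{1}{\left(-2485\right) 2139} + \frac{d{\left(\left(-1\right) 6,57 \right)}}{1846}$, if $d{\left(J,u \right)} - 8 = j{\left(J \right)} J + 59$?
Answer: $\frac{9507829}{138200790} \approx 0.068797$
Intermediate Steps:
$j{\left(r \right)} = -4 + r$
$d{\left(J,u \right)} = 67 + J \left(-4 + J\right)$ ($d{\left(J,u \right)} = 8 + \left(\left(-4 + J\right) J + 59\right) = 8 + \left(J \left(-4 + J\right) + 59\right) = 8 + \left(59 + J \left(-4 + J\right)\right) = 67 + J \left(-4 + J\right)$)
$\frac{1}{\left(-2485\right) 2139} + \frac{d{\left(\left(-1\right) 6,57 \right)}}{1846} = \frac{1}{\left(-2485\right) 2139} + \frac{67 + \left(-1\right) 6 \left(-4 - 6\right)}{1846} = \left(- \frac{1}{2485}\right) \frac{1}{2139} + \left(67 - 6 \left(-4 - 6\right)\right) \frac{1}{1846} = - \frac{1}{5315415} + \left(67 - -60\right) \frac{1}{1846} = - \frac{1}{5315415} + \left(67 + 60\right) \frac{1}{1846} = - \frac{1}{5315415} + 127 \cdot \frac{1}{1846} = - \frac{1}{5315415} + \frac{127}{1846} = \frac{9507829}{138200790}$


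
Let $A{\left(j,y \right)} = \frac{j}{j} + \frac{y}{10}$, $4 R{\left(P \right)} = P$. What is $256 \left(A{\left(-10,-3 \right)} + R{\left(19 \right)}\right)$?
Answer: $\frac{6976}{5} \approx 1395.2$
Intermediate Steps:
$R{\left(P \right)} = \frac{P}{4}$
$A{\left(j,y \right)} = 1 + \frac{y}{10}$ ($A{\left(j,y \right)} = 1 + y \frac{1}{10} = 1 + \frac{y}{10}$)
$256 \left(A{\left(-10,-3 \right)} + R{\left(19 \right)}\right) = 256 \left(\left(1 + \frac{1}{10} \left(-3\right)\right) + \frac{1}{4} \cdot 19\right) = 256 \left(\left(1 - \frac{3}{10}\right) + \frac{19}{4}\right) = 256 \left(\frac{7}{10} + \frac{19}{4}\right) = 256 \cdot \frac{109}{20} = \frac{6976}{5}$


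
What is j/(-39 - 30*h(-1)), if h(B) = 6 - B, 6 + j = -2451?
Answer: 819/83 ≈ 9.8675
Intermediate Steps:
j = -2457 (j = -6 - 2451 = -2457)
j/(-39 - 30*h(-1)) = -2457/(-39 - 30*(6 - 1*(-1))) = -2457/(-39 - 30*(6 + 1)) = -2457/(-39 - 30*7) = -2457/(-39 - 210) = -2457/(-249) = -2457*(-1/249) = 819/83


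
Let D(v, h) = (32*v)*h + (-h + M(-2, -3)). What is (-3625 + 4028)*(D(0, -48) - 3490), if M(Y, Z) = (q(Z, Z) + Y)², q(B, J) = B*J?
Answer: -1367379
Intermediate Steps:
M(Y, Z) = (Y + Z²)² (M(Y, Z) = (Z*Z + Y)² = (Z² + Y)² = (Y + Z²)²)
D(v, h) = 49 - h + 32*h*v (D(v, h) = (32*v)*h + (-h + (-2 + (-3)²)²) = 32*h*v + (-h + (-2 + 9)²) = 32*h*v + (-h + 7²) = 32*h*v + (-h + 49) = 32*h*v + (49 - h) = 49 - h + 32*h*v)
(-3625 + 4028)*(D(0, -48) - 3490) = (-3625 + 4028)*((49 - 1*(-48) + 32*(-48)*0) - 3490) = 403*((49 + 48 + 0) - 3490) = 403*(97 - 3490) = 403*(-3393) = -1367379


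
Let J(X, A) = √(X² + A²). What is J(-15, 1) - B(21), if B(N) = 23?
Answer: -23 + √226 ≈ -7.9667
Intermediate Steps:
J(X, A) = √(A² + X²)
J(-15, 1) - B(21) = √(1² + (-15)²) - 1*23 = √(1 + 225) - 23 = √226 - 23 = -23 + √226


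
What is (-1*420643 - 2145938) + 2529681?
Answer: -36900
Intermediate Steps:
(-1*420643 - 2145938) + 2529681 = (-420643 - 2145938) + 2529681 = -2566581 + 2529681 = -36900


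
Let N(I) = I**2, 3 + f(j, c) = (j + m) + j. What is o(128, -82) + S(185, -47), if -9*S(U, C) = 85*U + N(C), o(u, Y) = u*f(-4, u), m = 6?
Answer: -7898/3 ≈ -2632.7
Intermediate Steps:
f(j, c) = 3 + 2*j (f(j, c) = -3 + ((j + 6) + j) = -3 + ((6 + j) + j) = -3 + (6 + 2*j) = 3 + 2*j)
o(u, Y) = -5*u (o(u, Y) = u*(3 + 2*(-4)) = u*(3 - 8) = u*(-5) = -5*u)
S(U, C) = -85*U/9 - C**2/9 (S(U, C) = -(85*U + C**2)/9 = -(C**2 + 85*U)/9 = -85*U/9 - C**2/9)
o(128, -82) + S(185, -47) = -5*128 + (-85/9*185 - 1/9*(-47)**2) = -640 + (-15725/9 - 1/9*2209) = -640 + (-15725/9 - 2209/9) = -640 - 5978/3 = -7898/3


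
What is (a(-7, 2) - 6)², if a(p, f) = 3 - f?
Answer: 25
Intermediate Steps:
(a(-7, 2) - 6)² = ((3 - 1*2) - 6)² = ((3 - 2) - 6)² = (1 - 6)² = (-5)² = 25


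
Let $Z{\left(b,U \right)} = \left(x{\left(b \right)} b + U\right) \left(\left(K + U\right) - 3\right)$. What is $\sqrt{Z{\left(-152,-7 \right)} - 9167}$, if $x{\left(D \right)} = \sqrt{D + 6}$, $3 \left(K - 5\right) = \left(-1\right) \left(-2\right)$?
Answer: $\frac{\sqrt{-82230 + 5928 i \sqrt{146}}}{3} \approx 38.602 + 103.09 i$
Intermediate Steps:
$K = \frac{17}{3}$ ($K = 5 + \frac{\left(-1\right) \left(-2\right)}{3} = 5 + \frac{1}{3} \cdot 2 = 5 + \frac{2}{3} = \frac{17}{3} \approx 5.6667$)
$x{\left(D \right)} = \sqrt{6 + D}$
$Z{\left(b,U \right)} = \left(\frac{8}{3} + U\right) \left(U + b \sqrt{6 + b}\right)$ ($Z{\left(b,U \right)} = \left(\sqrt{6 + b} b + U\right) \left(\left(\frac{17}{3} + U\right) - 3\right) = \left(b \sqrt{6 + b} + U\right) \left(\frac{8}{3} + U\right) = \left(U + b \sqrt{6 + b}\right) \left(\frac{8}{3} + U\right) = \left(\frac{8}{3} + U\right) \left(U + b \sqrt{6 + b}\right)$)
$\sqrt{Z{\left(-152,-7 \right)} - 9167} = \sqrt{\left(\left(-7\right)^{2} + \frac{8}{3} \left(-7\right) + \frac{8}{3} \left(-152\right) \sqrt{6 - 152} - - 1064 \sqrt{6 - 152}\right) - 9167} = \sqrt{\left(49 - \frac{56}{3} + \frac{8}{3} \left(-152\right) \sqrt{-146} - - 1064 \sqrt{-146}\right) - 9167} = \sqrt{\left(49 - \frac{56}{3} + \frac{8}{3} \left(-152\right) i \sqrt{146} - - 1064 i \sqrt{146}\right) - 9167} = \sqrt{\left(49 - \frac{56}{3} - \frac{1216 i \sqrt{146}}{3} + 1064 i \sqrt{146}\right) - 9167} = \sqrt{\left(\frac{91}{3} + \frac{1976 i \sqrt{146}}{3}\right) - 9167} = \sqrt{- \frac{27410}{3} + \frac{1976 i \sqrt{146}}{3}}$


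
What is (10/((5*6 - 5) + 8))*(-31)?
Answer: -310/33 ≈ -9.3939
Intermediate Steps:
(10/((5*6 - 5) + 8))*(-31) = (10/((30 - 5) + 8))*(-31) = (10/(25 + 8))*(-31) = (10/33)*(-31) = -310/33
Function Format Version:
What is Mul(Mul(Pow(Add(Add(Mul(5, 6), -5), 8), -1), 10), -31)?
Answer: Rational(-310, 33) ≈ -9.3939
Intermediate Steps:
Mul(Mul(Pow(Add(Add(Mul(5, 6), -5), 8), -1), 10), -31) = Mul(Mul(Pow(Add(Add(30, -5), 8), -1), 10), -31) = Mul(Mul(Pow(Add(25, 8), -1), 10), -31) = Mul(Mul(Pow(33, -1), 10), -31) = Mul(Mul(Rational(1, 33), 10), -31) = Mul(Rational(10, 33), -31) = Rational(-310, 33)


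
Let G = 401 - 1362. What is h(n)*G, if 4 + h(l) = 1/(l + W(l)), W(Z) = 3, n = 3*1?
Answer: 22103/6 ≈ 3683.8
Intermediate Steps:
n = 3
h(l) = -4 + 1/(3 + l) (h(l) = -4 + 1/(l + 3) = -4 + 1/(3 + l))
G = -961
h(n)*G = ((-11 - 4*3)/(3 + 3))*(-961) = ((-11 - 12)/6)*(-961) = ((1/6)*(-23))*(-961) = -23/6*(-961) = 22103/6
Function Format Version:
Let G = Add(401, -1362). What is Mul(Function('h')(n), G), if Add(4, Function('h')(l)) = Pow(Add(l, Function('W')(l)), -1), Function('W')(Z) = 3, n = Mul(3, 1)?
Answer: Rational(22103, 6) ≈ 3683.8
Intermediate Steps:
n = 3
Function('h')(l) = Add(-4, Pow(Add(3, l), -1)) (Function('h')(l) = Add(-4, Pow(Add(l, 3), -1)) = Add(-4, Pow(Add(3, l), -1)))
G = -961
Mul(Function('h')(n), G) = Mul(Mul(Pow(Add(3, 3), -1), Add(-11, Mul(-4, 3))), -961) = Mul(Mul(Pow(6, -1), Add(-11, -12)), -961) = Mul(Mul(Rational(1, 6), -23), -961) = Mul(Rational(-23, 6), -961) = Rational(22103, 6)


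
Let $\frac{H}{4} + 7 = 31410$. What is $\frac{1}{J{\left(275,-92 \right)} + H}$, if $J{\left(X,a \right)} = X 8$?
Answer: $\frac{1}{127812} \approx 7.824 \cdot 10^{-6}$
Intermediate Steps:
$H = 125612$ ($H = -28 + 4 \cdot 31410 = -28 + 125640 = 125612$)
$J{\left(X,a \right)} = 8 X$
$\frac{1}{J{\left(275,-92 \right)} + H} = \frac{1}{8 \cdot 275 + 125612} = \frac{1}{2200 + 125612} = \frac{1}{127812}$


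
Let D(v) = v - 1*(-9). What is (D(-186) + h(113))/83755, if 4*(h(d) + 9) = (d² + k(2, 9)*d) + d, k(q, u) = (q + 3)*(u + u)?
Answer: 5577/83755 ≈ 0.066587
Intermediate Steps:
D(v) = 9 + v (D(v) = v + 9 = 9 + v)
k(q, u) = 2*u*(3 + q) (k(q, u) = (3 + q)*(2*u) = 2*u*(3 + q))
h(d) = -9 + d²/4 + 91*d/4 (h(d) = -9 + ((d² + (2*9*(3 + 2))*d) + d)/4 = -9 + ((d² + (2*9*5)*d) + d)/4 = -9 + ((d² + 90*d) + d)/4 = -9 + (d² + 91*d)/4 = -9 + (d²/4 + 91*d/4) = -9 + d²/4 + 91*d/4)
(D(-186) + h(113))/83755 = ((9 - 186) + (-9 + (¼)*113² + (91/4)*113))/83755 = (-177 + (-9 + (¼)*12769 + 10283/4))*(1/83755) = (-177 + (-9 + 12769/4 + 10283/4))*(1/83755) = (-177 + 5754)*(1/83755) = 5577*(1/83755) = 5577/83755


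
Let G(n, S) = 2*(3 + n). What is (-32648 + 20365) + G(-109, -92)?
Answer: -12495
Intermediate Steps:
G(n, S) = 6 + 2*n
(-32648 + 20365) + G(-109, -92) = (-32648 + 20365) + (6 + 2*(-109)) = -12283 + (6 - 218) = -12283 - 212 = -12495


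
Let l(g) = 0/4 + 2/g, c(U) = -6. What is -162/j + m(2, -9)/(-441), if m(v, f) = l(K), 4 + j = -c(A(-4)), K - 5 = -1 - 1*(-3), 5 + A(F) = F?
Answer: -250049/3087 ≈ -81.001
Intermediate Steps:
A(F) = -5 + F
K = 7 (K = 5 + (-1 - 1*(-3)) = 5 + (-1 + 3) = 5 + 2 = 7)
l(g) = 2/g (l(g) = 0*(1/4) + 2/g = 0 + 2/g = 2/g)
j = 2 (j = -4 - 1*(-6) = -4 + 6 = 2)
m(v, f) = 2/7
-162/j + m(2, -9)/(-441) = -162/2 + (2/7)/(-441) = -162*1/2 + (2/7)*(-1/441) = -81 - 2/3087 = -250049/3087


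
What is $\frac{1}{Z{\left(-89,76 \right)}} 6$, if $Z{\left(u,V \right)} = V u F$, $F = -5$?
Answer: $\frac{3}{16910} \approx 0.00017741$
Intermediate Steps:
$Z{\left(u,V \right)} = - 5 V u$ ($Z{\left(u,V \right)} = V u \left(-5\right) = - 5 V u$)
$\frac{1}{Z{\left(-89,76 \right)}} 6 = \frac{1}{\left(-5\right) 76 \left(-89\right)} 6 = \frac{1}{33820} \cdot 6 = \frac{3}{16910}$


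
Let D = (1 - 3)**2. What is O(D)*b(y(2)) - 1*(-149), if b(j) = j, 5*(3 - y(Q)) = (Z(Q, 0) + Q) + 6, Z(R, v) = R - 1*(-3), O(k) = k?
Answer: 753/5 ≈ 150.60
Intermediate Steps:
D = 4 (D = (-2)**2 = 4)
Z(R, v) = 3 + R (Z(R, v) = R + 3 = 3 + R)
y(Q) = 6/5 - 2*Q/5 (y(Q) = 3 - (((3 + Q) + Q) + 6)/5 = 3 - ((3 + 2*Q) + 6)/5 = 3 - (9 + 2*Q)/5 = 3 + (-9/5 - 2*Q/5) = 6/5 - 2*Q/5)
O(D)*b(y(2)) - 1*(-149) = 4*(6/5 - 2/5*2) - 1*(-149) = 4*(6/5 - 4/5) + 149 = 4*(2/5) + 149 = 8/5 + 149 = 753/5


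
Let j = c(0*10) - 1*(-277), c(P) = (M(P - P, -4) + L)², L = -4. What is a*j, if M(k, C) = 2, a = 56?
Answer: 15736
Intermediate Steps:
c(P) = 4 (c(P) = (2 - 4)² = (-2)² = 4)
j = 281 (j = 4 - 1*(-277) = 4 + 277 = 281)
a*j = 56*281 = 15736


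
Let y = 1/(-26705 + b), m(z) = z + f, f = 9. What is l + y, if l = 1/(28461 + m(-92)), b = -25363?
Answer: 11845/738792852 ≈ 1.6033e-5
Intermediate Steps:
m(z) = 9 + z (m(z) = z + 9 = 9 + z)
l = 1/28378 (l = 1/(28461 + (9 - 92)) = 1/(28461 - 83) = 1/28378 ≈ 3.5239e-5)
y = -1/52068 (y = 1/(-26705 - 25363) = 1/(-52068) = -1/52068 ≈ -1.9206e-5)
l + y = 1/28378 - 1/52068 = 11845/738792852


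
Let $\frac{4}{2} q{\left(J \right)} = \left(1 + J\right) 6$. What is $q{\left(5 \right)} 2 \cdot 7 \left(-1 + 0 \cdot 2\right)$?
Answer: $-252$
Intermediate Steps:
$q{\left(J \right)} = 3 + 3 J$ ($q{\left(J \right)} = \frac{\left(1 + J\right) 6}{2} = \frac{6 + 6 J}{2} = 3 + 3 J$)
$q{\left(5 \right)} 2 \cdot 7 \left(-1 + 0 \cdot 2\right) = \left(3 + 3 \cdot 5\right) 2 \cdot 7 \left(-1 + 0 \cdot 2\right) = \left(3 + 15\right) 2 \cdot 7 \left(-1 + 0\right) = 18 \cdot 2 \cdot 7 \left(-1\right) = 36 \cdot 7 \left(-1\right) = 252 \left(-1\right) = -252$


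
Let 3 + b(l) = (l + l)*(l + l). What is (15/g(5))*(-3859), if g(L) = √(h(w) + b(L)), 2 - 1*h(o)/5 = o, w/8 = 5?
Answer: 19295*I*√93/31 ≈ 6002.4*I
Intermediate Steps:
w = 40 (w = 8*5 = 40)
h(o) = 10 - 5*o
b(l) = -3 + 4*l² (b(l) = -3 + (l + l)*(l + l) = -3 + (2*l)*(2*l) = -3 + 4*l²)
g(L) = √(-193 + 4*L²) (g(L) = √((10 - 5*40) + (-3 + 4*L²)) = √((10 - 200) + (-3 + 4*L²)) = √(-190 + (-3 + 4*L²)) = √(-193 + 4*L²))
(15/g(5))*(-3859) = (15/(√(-193 + 4*5²)))*(-3859) = (15/(√(-193 + 4*25)))*(-3859) = (15/(√(-193 + 100)))*(-3859) = (15/(√(-93)))*(-3859) = (15/((I*√93)))*(-3859) = (15*(-I*√93/93))*(-3859) = -5*I*√93/31*(-3859) = 19295*I*√93/31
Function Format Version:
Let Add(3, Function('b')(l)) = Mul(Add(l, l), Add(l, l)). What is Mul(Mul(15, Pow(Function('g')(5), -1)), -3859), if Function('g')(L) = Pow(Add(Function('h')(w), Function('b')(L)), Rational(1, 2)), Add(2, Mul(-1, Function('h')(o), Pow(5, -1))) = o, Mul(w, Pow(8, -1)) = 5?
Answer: Mul(Rational(19295, 31), I, Pow(93, Rational(1, 2))) ≈ Mul(6002.4, I)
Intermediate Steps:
w = 40 (w = Mul(8, 5) = 40)
Function('h')(o) = Add(10, Mul(-5, o))
Function('b')(l) = Add(-3, Mul(4, Pow(l, 2))) (Function('b')(l) = Add(-3, Mul(Add(l, l), Add(l, l))) = Add(-3, Mul(Mul(2, l), Mul(2, l))) = Add(-3, Mul(4, Pow(l, 2))))
Function('g')(L) = Pow(Add(-193, Mul(4, Pow(L, 2))), Rational(1, 2)) (Function('g')(L) = Pow(Add(Add(10, Mul(-5, 40)), Add(-3, Mul(4, Pow(L, 2)))), Rational(1, 2)) = Pow(Add(Add(10, -200), Add(-3, Mul(4, Pow(L, 2)))), Rational(1, 2)) = Pow(Add(-190, Add(-3, Mul(4, Pow(L, 2)))), Rational(1, 2)) = Pow(Add(-193, Mul(4, Pow(L, 2))), Rational(1, 2)))
Mul(Mul(15, Pow(Function('g')(5), -1)), -3859) = Mul(Mul(15, Pow(Pow(Add(-193, Mul(4, Pow(5, 2))), Rational(1, 2)), -1)), -3859) = Mul(Mul(15, Pow(Pow(Add(-193, Mul(4, 25)), Rational(1, 2)), -1)), -3859) = Mul(Mul(15, Pow(Pow(Add(-193, 100), Rational(1, 2)), -1)), -3859) = Mul(Mul(15, Pow(Pow(-93, Rational(1, 2)), -1)), -3859) = Mul(Mul(15, Pow(Mul(I, Pow(93, Rational(1, 2))), -1)), -3859) = Mul(Mul(15, Mul(Rational(-1, 93), I, Pow(93, Rational(1, 2)))), -3859) = Mul(Mul(Rational(-5, 31), I, Pow(93, Rational(1, 2))), -3859) = Mul(Rational(19295, 31), I, Pow(93, Rational(1, 2)))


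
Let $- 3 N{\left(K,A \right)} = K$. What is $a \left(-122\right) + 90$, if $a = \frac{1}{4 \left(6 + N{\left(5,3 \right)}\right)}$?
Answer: $\frac{2157}{26} \approx 82.962$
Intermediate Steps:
$N{\left(K,A \right)} = - \frac{K}{3}$
$a = \frac{3}{52}$ ($a = \frac{1}{4 \left(6 - \frac{5}{3}\right)} = \frac{1}{4 \cdot \frac{13}{3}} = \frac{1}{\frac{52}{3}} = \frac{3}{52} \approx 0.057692$)
$a \left(-122\right) + 90 = \frac{3}{52} \left(-122\right) + 90 = - \frac{183}{26} + 90 = \frac{2157}{26}$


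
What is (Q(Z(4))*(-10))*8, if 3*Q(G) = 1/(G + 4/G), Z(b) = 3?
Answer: -80/13 ≈ -6.1538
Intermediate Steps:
Q(G) = 1/(3*(G + 4/G))
(Q(Z(4))*(-10))*8 = (((1/3)*3/(4 + 3**2))*(-10))*8 = (((1/3)*3/(4 + 9))*(-10))*8 = (((1/3)*3/13)*(-10))*8 = (((1/3)*3*(1/13))*(-10))*8 = ((1/13)*(-10))*8 = -10/13*8 = -80/13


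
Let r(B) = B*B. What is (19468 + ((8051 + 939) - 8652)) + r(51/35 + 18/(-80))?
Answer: 62116377/3136 ≈ 19808.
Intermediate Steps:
r(B) = B²
(19468 + ((8051 + 939) - 8652)) + r(51/35 + 18/(-80)) = (19468 + ((8051 + 939) - 8652)) + (51/35 + 18/(-80))² = (19468 + (8990 - 8652)) + (51*(1/35) + 18*(-1/80))² = (19468 + 338) + (51/35 - 9/40)² = 19806 + (69/56)² = 19806 + 4761/3136 = 62116377/3136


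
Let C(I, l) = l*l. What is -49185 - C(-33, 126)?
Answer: -65061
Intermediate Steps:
C(I, l) = l²
-49185 - C(-33, 126) = -49185 - 1*126² = -49185 - 1*15876 = -49185 - 15876 = -65061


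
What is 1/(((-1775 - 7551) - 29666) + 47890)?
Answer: 1/8898 ≈ 0.00011238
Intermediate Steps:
1/(((-1775 - 7551) - 29666) + 47890) = 1/((-9326 - 29666) + 47890) = 1/(-38992 + 47890) = 1/8898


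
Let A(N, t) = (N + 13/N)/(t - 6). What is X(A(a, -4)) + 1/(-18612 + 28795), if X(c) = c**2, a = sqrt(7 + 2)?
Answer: 1232368/2291175 ≈ 0.53788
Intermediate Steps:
a = 3 (a = sqrt(9) = 3)
A(N, t) = (N + 13/N)/(-6 + t)
X(A(a, -4)) + 1/(-18612 + 28795) = ((13 + 3**2)/(3*(-6 - 4)))**2 + 1/(-18612 + 28795) = ((1/3)*(13 + 9)/(-10))**2 + 1/10183 = ((1/3)*(-1/10)*22)**2 + 1/10183 = (-11/15)**2 + 1/10183 = 121/225 + 1/10183 = 1232368/2291175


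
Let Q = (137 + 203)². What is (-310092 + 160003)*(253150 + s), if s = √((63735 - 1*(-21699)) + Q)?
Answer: -37995030350 - 150089*√201034 ≈ -3.8062e+10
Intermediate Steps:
Q = 115600 (Q = 340² = 115600)
s = √201034 (s = √((63735 - 1*(-21699)) + 115600) = √((63735 + 21699) + 115600) = √(85434 + 115600) = √201034 ≈ 448.37)
(-310092 + 160003)*(253150 + s) = (-310092 + 160003)*(253150 + √201034) = -150089*(253150 + √201034) = -37995030350 - 150089*√201034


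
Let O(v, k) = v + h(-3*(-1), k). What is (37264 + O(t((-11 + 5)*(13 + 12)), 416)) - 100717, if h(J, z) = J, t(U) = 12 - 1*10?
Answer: -63448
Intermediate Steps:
t(U) = 2 (t(U) = 12 - 10 = 2)
O(v, k) = 3 + v (O(v, k) = v - 3*(-1) = v + 3 = 3 + v)
(37264 + O(t((-11 + 5)*(13 + 12)), 416)) - 100717 = (37264 + (3 + 2)) - 100717 = (37264 + 5) - 100717 = 37269 - 100717 = -63448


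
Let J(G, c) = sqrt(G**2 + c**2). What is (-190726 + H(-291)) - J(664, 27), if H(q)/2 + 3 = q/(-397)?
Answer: -75720022/397 - 5*sqrt(17665) ≈ -1.9140e+5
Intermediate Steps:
H(q) = -6 - 2*q/397 (H(q) = -6 + 2*(q/(-397)) = -6 + 2*(q*(-1/397)) = -6 + 2*(-q/397) = -6 - 2*q/397)
(-190726 + H(-291)) - J(664, 27) = (-190726 + (-6 - 2/397*(-291))) - sqrt(664**2 + 27**2) = (-190726 + (-6 + 582/397)) - sqrt(440896 + 729) = (-190726 - 1800/397) - sqrt(441625) = -75720022/397 - 5*sqrt(17665)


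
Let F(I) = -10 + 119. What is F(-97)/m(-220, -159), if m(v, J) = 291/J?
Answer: -5777/97 ≈ -59.557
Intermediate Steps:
F(I) = 109
F(-97)/m(-220, -159) = 109/((291/(-159))) = 109/((291*(-1/159))) = 109/(-97/53) = 109*(-53/97) = -5777/97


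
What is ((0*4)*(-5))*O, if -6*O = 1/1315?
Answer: 0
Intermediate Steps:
O = -1/7890 (O = -1/6/1315 = -1/6*1/1315 = -1/7890 ≈ -0.00012674)
((0*4)*(-5))*O = ((0*4)*(-5))*(-1/7890) = (0*(-5))*(-1/7890) = 0*(-1/7890) = 0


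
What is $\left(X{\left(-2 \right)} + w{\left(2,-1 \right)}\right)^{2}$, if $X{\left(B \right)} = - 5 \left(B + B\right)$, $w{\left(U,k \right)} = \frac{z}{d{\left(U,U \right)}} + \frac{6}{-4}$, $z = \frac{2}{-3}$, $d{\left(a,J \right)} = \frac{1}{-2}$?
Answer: $\frac{14161}{36} \approx 393.36$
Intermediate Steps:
$d{\left(a,J \right)} = - \frac{1}{2}$
$z = - \frac{2}{3}$ ($z = 2 \left(- \frac{1}{3}\right) = - \frac{2}{3} \approx -0.66667$)
$w{\left(U,k \right)} = - \frac{1}{6}$ ($w{\left(U,k \right)} = - \frac{2}{3 \left(- \frac{1}{2}\right)} + \frac{6}{-4} = \left(- \frac{2}{3}\right) \left(-2\right) + 6 \left(- \frac{1}{4}\right) = \frac{4}{3} - \frac{3}{2} = - \frac{1}{6}$)
$X{\left(B \right)} = - 10 B$ ($X{\left(B \right)} = - 5 \cdot 2 B = - 10 B$)
$\left(X{\left(-2 \right)} + w{\left(2,-1 \right)}\right)^{2} = \left(\left(-10\right) \left(-2\right) - \frac{1}{6}\right)^{2} = \left(20 - \frac{1}{6}\right)^{2} = \left(\frac{119}{6}\right)^{2} = \frac{14161}{36}$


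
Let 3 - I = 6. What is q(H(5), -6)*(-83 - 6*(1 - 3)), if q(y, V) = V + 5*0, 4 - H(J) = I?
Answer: 426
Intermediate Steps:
I = -3 (I = 3 - 1*6 = 3 - 6 = -3)
H(J) = 7 (H(J) = 4 - 1*(-3) = 4 + 3 = 7)
q(y, V) = V (q(y, V) = V + 0 = V)
q(H(5), -6)*(-83 - 6*(1 - 3)) = -6*(-83 - 6*(1 - 3)) = -6*(-83 - 6*(-2)) = -6*(-83 + 12) = -6*(-71) = 426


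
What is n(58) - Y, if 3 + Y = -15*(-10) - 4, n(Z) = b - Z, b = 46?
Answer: -155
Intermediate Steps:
n(Z) = 46 - Z
Y = 143 (Y = -3 + (-15*(-10) - 4) = -3 + (150 - 4) = -3 + 146 = 143)
n(58) - Y = (46 - 1*58) - 1*143 = (46 - 58) - 143 = -12 - 143 = -155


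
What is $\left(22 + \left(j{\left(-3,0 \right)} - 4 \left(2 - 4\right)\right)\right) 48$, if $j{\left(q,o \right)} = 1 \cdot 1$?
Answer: $1488$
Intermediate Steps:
$j{\left(q,o \right)} = 1$
$\left(22 + \left(j{\left(-3,0 \right)} - 4 \left(2 - 4\right)\right)\right) 48 = \left(22 - \left(-1 + 4 \left(2 - 4\right)\right)\right) 48 = \left(22 + \left(1 - -8\right)\right) 48 = \left(22 + \left(1 + 8\right)\right) 48 = \left(22 + 9\right) 48 = 31 \cdot 48 = 1488$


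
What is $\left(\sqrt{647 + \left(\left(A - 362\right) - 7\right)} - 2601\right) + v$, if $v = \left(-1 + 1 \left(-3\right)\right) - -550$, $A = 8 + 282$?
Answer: $-2055 + 2 \sqrt{142} \approx -2031.2$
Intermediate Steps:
$A = 290$
$v = 546$ ($v = \left(-1 - 3\right) + 550 = -4 + 550 = 546$)
$\left(\sqrt{647 + \left(\left(A - 362\right) - 7\right)} - 2601\right) + v = \left(\sqrt{647 + \left(\left(290 - 362\right) - 7\right)} - 2601\right) + 546 = \left(\sqrt{647 - 79} - 2601\right) + 546 = \left(\sqrt{568} - 2601\right) + 546 = \left(2 \sqrt{142} - 2601\right) + 546 = \left(-2601 + 2 \sqrt{142}\right) + 546 = -2055 + 2 \sqrt{142}$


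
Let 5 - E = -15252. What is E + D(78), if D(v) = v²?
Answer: 21341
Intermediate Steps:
E = 15257 (E = 5 - 1*(-15252) = 5 + 15252 = 15257)
E + D(78) = 15257 + 78² = 15257 + 6084 = 21341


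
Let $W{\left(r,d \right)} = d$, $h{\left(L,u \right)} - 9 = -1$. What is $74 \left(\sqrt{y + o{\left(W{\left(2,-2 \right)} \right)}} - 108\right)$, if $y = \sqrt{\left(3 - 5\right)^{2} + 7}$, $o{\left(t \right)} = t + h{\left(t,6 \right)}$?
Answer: $-7992 + 74 \sqrt{6 + \sqrt{11}} \approx -7766.1$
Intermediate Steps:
$h{\left(L,u \right)} = 8$ ($h{\left(L,u \right)} = 9 - 1 = 8$)
$o{\left(t \right)} = 8 + t$ ($o{\left(t \right)} = t + 8 = 8 + t$)
$y = \sqrt{11}$ ($y = \sqrt{\left(-2\right)^{2} + 7} = \sqrt{4 + 7} = \sqrt{11} \approx 3.3166$)
$74 \left(\sqrt{y + o{\left(W{\left(2,-2 \right)} \right)}} - 108\right) = 74 \left(\sqrt{\sqrt{11} + \left(8 - 2\right)} - 108\right) = 74 \left(\sqrt{\sqrt{11} + 6} - 108\right) = 74 \left(\sqrt{6 + \sqrt{11}} - 108\right) = 74 \left(-108 + \sqrt{6 + \sqrt{11}}\right) = -7992 + 74 \sqrt{6 + \sqrt{11}}$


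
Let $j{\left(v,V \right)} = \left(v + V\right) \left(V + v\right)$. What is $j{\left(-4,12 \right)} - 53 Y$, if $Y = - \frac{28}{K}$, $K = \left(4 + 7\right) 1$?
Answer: $\frac{2188}{11} \approx 198.91$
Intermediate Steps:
$K = 11$ ($K = 11 \cdot 1 = 11$)
$Y = - \frac{28}{11} \approx -2.5455$
$j{\left(v,V \right)} = \left(V + v\right)^{2}$ ($j{\left(v,V \right)} = \left(V + v\right) \left(V + v\right) = \left(V + v\right)^{2}$)
$j{\left(-4,12 \right)} - 53 Y = \left(12 - 4\right)^{2} - - \frac{1484}{11} = 8^{2} + \frac{1484}{11} = 64 + \frac{1484}{11} = \frac{2188}{11}$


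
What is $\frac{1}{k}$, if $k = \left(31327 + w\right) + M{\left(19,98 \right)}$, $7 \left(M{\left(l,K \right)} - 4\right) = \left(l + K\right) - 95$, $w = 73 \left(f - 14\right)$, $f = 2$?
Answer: $\frac{7}{213207} \approx 3.2832 \cdot 10^{-5}$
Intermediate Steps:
$w = -876$ ($w = 73 \left(2 - 14\right) = 73 \left(-12\right) = -876$)
$M{\left(l,K \right)} = - \frac{67}{7} + \frac{K}{7} + \frac{l}{7}$ ($M{\left(l,K \right)} = 4 + \frac{\left(l + K\right) - 95}{7} = 4 + \frac{\left(K + l\right) - 95}{7} = 4 + \frac{-95 + K + l}{7} = 4 + \left(- \frac{95}{7} + \frac{K}{7} + \frac{l}{7}\right) = - \frac{67}{7} + \frac{K}{7} + \frac{l}{7}$)
$k = \frac{213207}{7}$ ($k = \left(31327 - 876\right) + \left(- \frac{67}{7} + \frac{1}{7} \cdot 98 + \frac{1}{7} \cdot 19\right) = 30451 + \left(- \frac{67}{7} + 14 + \frac{19}{7}\right) = 30451 + \frac{50}{7} = \frac{213207}{7} \approx 30458.0$)
$\frac{1}{k} = \frac{1}{\frac{213207}{7}} = \frac{7}{213207}$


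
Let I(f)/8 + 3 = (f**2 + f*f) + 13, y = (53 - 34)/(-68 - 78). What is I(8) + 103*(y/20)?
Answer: 3221723/2920 ≈ 1103.3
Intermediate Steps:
y = -19/146 (y = 19/(-146) = 19*(-1/146) = -19/146 ≈ -0.13014)
I(f) = 80 + 16*f**2 (I(f) = -24 + 8*((f**2 + f*f) + 13) = -24 + 8*((f**2 + f**2) + 13) = -24 + 8*(2*f**2 + 13) = -24 + 8*(13 + 2*f**2) = -24 + (104 + 16*f**2) = 80 + 16*f**2)
I(8) + 103*(y/20) = (80 + 16*8**2) + 103*(-19/146/20) = (80 + 16*64) + 103*(-19/146*1/20) = (80 + 1024) + 103*(-19/2920) = 1104 - 1957/2920 = 3221723/2920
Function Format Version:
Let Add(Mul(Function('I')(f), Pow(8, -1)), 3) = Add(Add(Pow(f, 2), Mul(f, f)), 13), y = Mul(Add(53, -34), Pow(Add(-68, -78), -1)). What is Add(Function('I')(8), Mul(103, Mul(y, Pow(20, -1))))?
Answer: Rational(3221723, 2920) ≈ 1103.3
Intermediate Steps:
y = Rational(-19, 146) (y = Mul(19, Pow(-146, -1)) = Mul(19, Rational(-1, 146)) = Rational(-19, 146) ≈ -0.13014)
Function('I')(f) = Add(80, Mul(16, Pow(f, 2))) (Function('I')(f) = Add(-24, Mul(8, Add(Add(Pow(f, 2), Mul(f, f)), 13))) = Add(-24, Mul(8, Add(Add(Pow(f, 2), Pow(f, 2)), 13))) = Add(-24, Mul(8, Add(Mul(2, Pow(f, 2)), 13))) = Add(-24, Mul(8, Add(13, Mul(2, Pow(f, 2))))) = Add(-24, Add(104, Mul(16, Pow(f, 2)))) = Add(80, Mul(16, Pow(f, 2))))
Add(Function('I')(8), Mul(103, Mul(y, Pow(20, -1)))) = Add(Add(80, Mul(16, Pow(8, 2))), Mul(103, Mul(Rational(-19, 146), Pow(20, -1)))) = Add(Add(80, Mul(16, 64)), Mul(103, Mul(Rational(-19, 146), Rational(1, 20)))) = Add(Add(80, 1024), Mul(103, Rational(-19, 2920))) = Add(1104, Rational(-1957, 2920)) = Rational(3221723, 2920)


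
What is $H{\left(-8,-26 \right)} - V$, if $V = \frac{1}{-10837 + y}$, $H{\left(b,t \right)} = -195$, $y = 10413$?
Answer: $- \frac{82679}{424} \approx -195.0$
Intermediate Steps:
$V = - \frac{1}{424}$ ($V = \frac{1}{-10837 + 10413} = \frac{1}{-424} = - \frac{1}{424} \approx -0.0023585$)
$H{\left(-8,-26 \right)} - V = -195 - - \frac{1}{424} = -195 + \frac{1}{424} = - \frac{82679}{424}$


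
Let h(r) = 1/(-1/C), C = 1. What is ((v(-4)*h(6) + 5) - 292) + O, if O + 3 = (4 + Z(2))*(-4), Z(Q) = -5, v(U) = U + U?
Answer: -278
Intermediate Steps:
v(U) = 2*U
h(r) = -1 (h(r) = 1/(-1/1) = 1/(-1*1) = 1/(-1) = -1)
O = 1 (O = -3 + (4 - 5)*(-4) = -3 - 1*(-4) = -3 + 4 = 1)
((v(-4)*h(6) + 5) - 292) + O = (((2*(-4))*(-1) + 5) - 292) + 1 = ((-8*(-1) + 5) - 292) + 1 = ((8 + 5) - 292) + 1 = (13 - 292) + 1 = -279 + 1 = -278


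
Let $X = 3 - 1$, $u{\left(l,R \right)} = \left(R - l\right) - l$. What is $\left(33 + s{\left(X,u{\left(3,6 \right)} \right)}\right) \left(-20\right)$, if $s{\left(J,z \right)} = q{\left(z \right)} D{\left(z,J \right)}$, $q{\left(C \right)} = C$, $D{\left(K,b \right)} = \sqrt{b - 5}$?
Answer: $-660$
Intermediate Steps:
$D{\left(K,b \right)} = \sqrt{-5 + b}$
$u{\left(l,R \right)} = R - 2 l$
$X = 2$
$s{\left(J,z \right)} = z \sqrt{-5 + J}$
$\left(33 + s{\left(X,u{\left(3,6 \right)} \right)}\right) \left(-20\right) = \left(33 + \left(6 - 6\right) \sqrt{-5 + 2}\right) \left(-20\right) = \left(33 + \left(6 - 6\right) \sqrt{-3}\right) \left(-20\right) = \left(33 + 0 i \sqrt{3}\right) \left(-20\right) = \left(33 + 0\right) \left(-20\right) = 33 \left(-20\right) = -660$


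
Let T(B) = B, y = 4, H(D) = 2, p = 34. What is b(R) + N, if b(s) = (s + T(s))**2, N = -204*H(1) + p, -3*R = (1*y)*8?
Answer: 730/9 ≈ 81.111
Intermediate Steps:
R = -32/3 (R = -1*4*8/3 = -4*8/3 = -1/3*32 = -32/3 ≈ -10.667)
N = -374 (N = -204*2 + 34 = -408 + 34 = -374)
b(s) = 4*s**2 (b(s) = (s + s)**2 = (2*s)**2 = 4*s**2)
b(R) + N = 4*(-32/3)**2 - 374 = 4*(1024/9) - 374 = 4096/9 - 374 = 730/9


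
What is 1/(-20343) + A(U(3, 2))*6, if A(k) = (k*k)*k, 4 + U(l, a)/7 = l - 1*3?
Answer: -2679417217/20343 ≈ -1.3171e+5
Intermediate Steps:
U(l, a) = -49 + 7*l (U(l, a) = -28 + 7*(l - 1*3) = -28 + 7*(l - 3) = -28 + 7*(-3 + l) = -28 + (-21 + 7*l) = -49 + 7*l)
A(k) = k**3 (A(k) = k**2*k = k**3)
1/(-20343) + A(U(3, 2))*6 = 1/(-20343) + (-49 + 7*3)**3*6 = -1/20343 + (-49 + 21)**3*6 = -1/20343 + (-28)**3*6 = -1/20343 - 21952*6 = -1/20343 - 131712 = -2679417217/20343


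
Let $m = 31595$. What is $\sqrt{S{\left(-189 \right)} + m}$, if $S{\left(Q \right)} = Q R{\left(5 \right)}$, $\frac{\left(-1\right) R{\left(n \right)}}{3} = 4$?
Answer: $\sqrt{33863} \approx 184.02$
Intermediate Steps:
$R{\left(n \right)} = -12$ ($R{\left(n \right)} = \left(-3\right) 4 = -12$)
$S{\left(Q \right)} = - 12 Q$ ($S{\left(Q \right)} = Q \left(-12\right) = - 12 Q$)
$\sqrt{S{\left(-189 \right)} + m} = \sqrt{\left(-12\right) \left(-189\right) + 31595} = \sqrt{2268 + 31595} = \sqrt{33863}$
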